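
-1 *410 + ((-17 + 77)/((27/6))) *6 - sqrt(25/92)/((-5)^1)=-330 + sqrt(23)/46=-329.90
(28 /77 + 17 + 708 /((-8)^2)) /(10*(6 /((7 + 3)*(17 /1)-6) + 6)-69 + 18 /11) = -205123 /50496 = -4.06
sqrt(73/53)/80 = sqrt(3869)/4240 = 0.01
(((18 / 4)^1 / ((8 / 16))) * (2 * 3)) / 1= 54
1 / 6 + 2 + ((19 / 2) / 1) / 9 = 29 / 9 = 3.22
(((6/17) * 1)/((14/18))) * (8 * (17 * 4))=1728/7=246.86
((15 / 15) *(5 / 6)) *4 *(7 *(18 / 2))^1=210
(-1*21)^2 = 441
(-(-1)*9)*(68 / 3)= 204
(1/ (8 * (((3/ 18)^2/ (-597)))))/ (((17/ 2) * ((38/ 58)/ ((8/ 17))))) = -1246536/ 5491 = -227.01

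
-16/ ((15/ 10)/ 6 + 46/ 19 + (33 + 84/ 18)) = -3648/ 9197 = -0.40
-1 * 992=-992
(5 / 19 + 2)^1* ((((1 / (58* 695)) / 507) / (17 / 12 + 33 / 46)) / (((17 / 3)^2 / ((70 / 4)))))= 62307 / 2203262492561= 0.00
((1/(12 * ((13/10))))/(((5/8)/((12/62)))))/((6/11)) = 44/1209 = 0.04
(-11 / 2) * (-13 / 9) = 7.94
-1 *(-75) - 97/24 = 1703/24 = 70.96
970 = 970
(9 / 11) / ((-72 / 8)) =-1 / 11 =-0.09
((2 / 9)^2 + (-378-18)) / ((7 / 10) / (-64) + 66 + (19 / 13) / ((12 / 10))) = -266839040 / 45292149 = -5.89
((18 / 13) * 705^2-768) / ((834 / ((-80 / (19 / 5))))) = -595764400 / 34333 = -17352.53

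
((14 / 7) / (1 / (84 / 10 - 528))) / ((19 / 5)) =-5196 / 19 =-273.47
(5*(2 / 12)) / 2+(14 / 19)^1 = 263 / 228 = 1.15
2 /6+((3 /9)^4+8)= 676 /81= 8.35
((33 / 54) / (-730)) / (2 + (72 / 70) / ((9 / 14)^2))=-11 / 58984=-0.00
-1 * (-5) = 5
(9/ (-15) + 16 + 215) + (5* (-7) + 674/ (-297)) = 286799/ 1485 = 193.13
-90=-90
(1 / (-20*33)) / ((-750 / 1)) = 0.00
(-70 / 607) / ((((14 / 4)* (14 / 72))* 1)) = -720 / 4249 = -0.17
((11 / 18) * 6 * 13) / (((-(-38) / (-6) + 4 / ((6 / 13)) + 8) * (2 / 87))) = 12441 / 62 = 200.66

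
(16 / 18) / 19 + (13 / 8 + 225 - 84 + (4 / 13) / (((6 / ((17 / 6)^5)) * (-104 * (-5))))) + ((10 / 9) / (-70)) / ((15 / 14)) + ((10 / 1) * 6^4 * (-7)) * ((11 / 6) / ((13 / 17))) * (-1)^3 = 217638.06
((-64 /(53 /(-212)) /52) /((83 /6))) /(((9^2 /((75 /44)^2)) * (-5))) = -1000 /391677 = -0.00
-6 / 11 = -0.55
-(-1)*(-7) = -7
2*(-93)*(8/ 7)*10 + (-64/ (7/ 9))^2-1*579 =199245/ 49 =4066.22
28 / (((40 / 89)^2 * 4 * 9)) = 55447 / 14400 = 3.85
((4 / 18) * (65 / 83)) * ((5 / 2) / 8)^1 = 325 / 5976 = 0.05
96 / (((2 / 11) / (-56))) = -29568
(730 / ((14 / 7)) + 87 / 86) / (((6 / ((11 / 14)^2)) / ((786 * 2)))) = 498941927 / 8428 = 59200.51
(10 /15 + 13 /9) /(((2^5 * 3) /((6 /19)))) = 1 /144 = 0.01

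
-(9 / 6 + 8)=-19 / 2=-9.50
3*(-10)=-30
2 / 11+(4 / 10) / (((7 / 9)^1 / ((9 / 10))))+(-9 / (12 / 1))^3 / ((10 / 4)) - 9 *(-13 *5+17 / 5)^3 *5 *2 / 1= 1295881732741 / 61600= 21037041.12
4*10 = 40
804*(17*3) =41004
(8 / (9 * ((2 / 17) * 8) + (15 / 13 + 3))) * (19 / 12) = 4199 / 4185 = 1.00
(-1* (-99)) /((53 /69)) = 6831 /53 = 128.89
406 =406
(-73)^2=5329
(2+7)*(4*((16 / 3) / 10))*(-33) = -3168 / 5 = -633.60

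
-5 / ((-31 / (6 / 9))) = 0.11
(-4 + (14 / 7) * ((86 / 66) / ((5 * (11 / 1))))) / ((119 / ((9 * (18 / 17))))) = -22788 / 71995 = -0.32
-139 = -139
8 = 8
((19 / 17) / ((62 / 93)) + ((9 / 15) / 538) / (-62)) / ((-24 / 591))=-936376263 / 22682080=-41.28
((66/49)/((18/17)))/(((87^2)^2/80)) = 0.00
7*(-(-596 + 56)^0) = -7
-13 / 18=-0.72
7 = 7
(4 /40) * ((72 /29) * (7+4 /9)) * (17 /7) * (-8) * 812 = -29158.40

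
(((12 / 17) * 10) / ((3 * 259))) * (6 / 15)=16 / 4403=0.00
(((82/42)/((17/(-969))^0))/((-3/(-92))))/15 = 3772/945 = 3.99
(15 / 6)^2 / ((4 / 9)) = 225 / 16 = 14.06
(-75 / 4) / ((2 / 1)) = -9.38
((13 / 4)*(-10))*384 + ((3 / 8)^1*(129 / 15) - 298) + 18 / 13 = -6642163 / 520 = -12773.39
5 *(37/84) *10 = 925/42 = 22.02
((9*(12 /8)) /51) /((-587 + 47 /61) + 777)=61 /43962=0.00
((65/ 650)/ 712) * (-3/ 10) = -3/ 71200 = -0.00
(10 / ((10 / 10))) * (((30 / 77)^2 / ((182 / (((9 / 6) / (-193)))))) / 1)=-6750 / 104131027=-0.00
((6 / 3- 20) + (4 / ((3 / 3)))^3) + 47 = 93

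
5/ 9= 0.56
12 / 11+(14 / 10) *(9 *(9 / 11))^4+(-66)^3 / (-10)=481204275 / 14641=32866.90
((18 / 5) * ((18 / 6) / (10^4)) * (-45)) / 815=-0.00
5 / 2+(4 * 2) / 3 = 31 / 6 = 5.17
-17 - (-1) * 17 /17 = -16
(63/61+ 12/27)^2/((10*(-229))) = -657721/690208290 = -0.00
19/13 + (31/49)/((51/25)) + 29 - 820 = -25639661/32487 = -789.23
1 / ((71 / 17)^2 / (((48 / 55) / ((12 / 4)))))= 4624 / 277255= 0.02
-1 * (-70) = 70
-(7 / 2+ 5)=-17 / 2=-8.50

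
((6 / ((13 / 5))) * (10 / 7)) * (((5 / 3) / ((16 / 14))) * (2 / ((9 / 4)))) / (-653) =-500 / 76401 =-0.01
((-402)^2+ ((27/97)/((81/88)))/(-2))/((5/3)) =96962.31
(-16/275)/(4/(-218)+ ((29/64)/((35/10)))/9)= 3515904/239525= 14.68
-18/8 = -9/4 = -2.25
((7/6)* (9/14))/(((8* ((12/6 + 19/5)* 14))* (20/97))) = 291/51968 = 0.01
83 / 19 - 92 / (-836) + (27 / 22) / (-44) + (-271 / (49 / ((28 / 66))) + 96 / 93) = 37554085 / 11973192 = 3.14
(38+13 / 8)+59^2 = 28165 / 8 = 3520.62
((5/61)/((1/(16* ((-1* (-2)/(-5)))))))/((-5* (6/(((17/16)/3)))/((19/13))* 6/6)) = 323/35685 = 0.01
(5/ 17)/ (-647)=-5/ 10999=-0.00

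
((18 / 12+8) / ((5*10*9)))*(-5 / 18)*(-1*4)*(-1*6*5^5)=-11875 / 27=-439.81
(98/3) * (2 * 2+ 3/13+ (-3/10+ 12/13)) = 30919/195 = 158.56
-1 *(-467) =467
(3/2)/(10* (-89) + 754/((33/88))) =9/6724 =0.00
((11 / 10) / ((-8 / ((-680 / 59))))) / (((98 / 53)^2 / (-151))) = -79317733 / 1133272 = -69.99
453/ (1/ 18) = 8154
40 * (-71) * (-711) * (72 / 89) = 145385280 / 89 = 1633542.47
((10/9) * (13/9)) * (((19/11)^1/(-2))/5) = -247/891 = -0.28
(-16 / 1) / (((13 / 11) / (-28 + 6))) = 3872 / 13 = 297.85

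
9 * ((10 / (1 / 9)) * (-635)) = -514350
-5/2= -2.50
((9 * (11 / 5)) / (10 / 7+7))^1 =693 / 295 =2.35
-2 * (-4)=8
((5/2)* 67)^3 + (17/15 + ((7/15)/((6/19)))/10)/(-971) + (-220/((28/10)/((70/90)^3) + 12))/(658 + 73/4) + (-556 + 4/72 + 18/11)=3980488318181218453/847116518600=4698867.55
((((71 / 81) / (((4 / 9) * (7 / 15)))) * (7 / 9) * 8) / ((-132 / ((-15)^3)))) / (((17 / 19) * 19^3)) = 44375 / 405042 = 0.11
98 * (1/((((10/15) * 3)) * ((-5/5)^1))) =-49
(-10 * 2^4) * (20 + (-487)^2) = -37950240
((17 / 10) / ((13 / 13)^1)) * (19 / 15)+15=2573 / 150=17.15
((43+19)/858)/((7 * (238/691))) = 0.03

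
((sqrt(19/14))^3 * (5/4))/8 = 95 * sqrt(266)/6272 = 0.25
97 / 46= 2.11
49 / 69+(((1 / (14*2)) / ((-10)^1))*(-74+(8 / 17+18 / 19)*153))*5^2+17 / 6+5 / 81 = -324164 / 35397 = -9.16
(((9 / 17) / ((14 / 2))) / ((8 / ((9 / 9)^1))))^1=0.01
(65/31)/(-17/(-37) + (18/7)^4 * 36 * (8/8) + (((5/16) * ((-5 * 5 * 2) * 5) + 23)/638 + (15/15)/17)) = 501033573040/376213758795821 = 0.00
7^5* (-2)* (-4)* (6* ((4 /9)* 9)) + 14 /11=3226945.27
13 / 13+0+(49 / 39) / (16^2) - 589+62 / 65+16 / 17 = -497387963 / 848640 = -586.10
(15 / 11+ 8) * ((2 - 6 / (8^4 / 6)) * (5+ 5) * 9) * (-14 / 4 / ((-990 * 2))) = 1470119 / 495616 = 2.97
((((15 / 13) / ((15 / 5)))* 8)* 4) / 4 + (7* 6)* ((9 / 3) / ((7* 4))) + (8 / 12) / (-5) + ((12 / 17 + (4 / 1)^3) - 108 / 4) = 299341 / 6630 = 45.15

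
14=14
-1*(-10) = 10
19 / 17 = 1.12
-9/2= -4.50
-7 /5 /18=-7 /90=-0.08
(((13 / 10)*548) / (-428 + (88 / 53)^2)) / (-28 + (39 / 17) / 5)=85048093 / 1398171614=0.06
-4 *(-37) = 148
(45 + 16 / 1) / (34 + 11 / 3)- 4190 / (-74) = 243506 / 4181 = 58.24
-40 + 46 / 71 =-2794 / 71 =-39.35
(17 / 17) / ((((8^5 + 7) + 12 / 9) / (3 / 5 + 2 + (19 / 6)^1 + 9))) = 443 / 983290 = 0.00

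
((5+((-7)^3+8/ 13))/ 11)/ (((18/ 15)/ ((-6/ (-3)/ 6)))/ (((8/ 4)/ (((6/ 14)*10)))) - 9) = 10234/ 429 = 23.86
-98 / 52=-49 / 26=-1.88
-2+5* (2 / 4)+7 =15 / 2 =7.50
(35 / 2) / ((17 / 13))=455 / 34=13.38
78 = 78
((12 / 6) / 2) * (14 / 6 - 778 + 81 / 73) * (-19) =3222932 / 219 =14716.58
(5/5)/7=1/7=0.14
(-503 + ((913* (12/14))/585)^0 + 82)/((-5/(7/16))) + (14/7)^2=163/4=40.75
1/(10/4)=2/5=0.40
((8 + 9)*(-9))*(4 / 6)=-102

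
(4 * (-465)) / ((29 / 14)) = -26040 / 29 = -897.93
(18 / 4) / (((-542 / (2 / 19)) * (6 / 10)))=-15 / 10298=-0.00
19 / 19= 1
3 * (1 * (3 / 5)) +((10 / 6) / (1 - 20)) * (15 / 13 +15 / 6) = 1.48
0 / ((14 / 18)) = 0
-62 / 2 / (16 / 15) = -465 / 16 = -29.06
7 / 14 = 1 / 2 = 0.50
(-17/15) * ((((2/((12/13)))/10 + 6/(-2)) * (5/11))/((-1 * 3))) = -2839/5940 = -0.48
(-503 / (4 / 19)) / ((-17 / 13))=124241 / 68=1827.07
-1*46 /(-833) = 46 /833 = 0.06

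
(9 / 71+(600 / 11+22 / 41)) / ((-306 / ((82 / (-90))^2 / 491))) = -72481481 / 237617805150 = -0.00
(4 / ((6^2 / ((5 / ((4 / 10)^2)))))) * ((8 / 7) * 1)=250 / 63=3.97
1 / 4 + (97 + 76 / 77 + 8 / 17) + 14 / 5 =2657469 / 26180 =101.51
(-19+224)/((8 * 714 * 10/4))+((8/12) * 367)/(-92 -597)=-670519/1967784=-0.34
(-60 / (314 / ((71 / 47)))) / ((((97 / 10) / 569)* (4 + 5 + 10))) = -12119700 / 13599497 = -0.89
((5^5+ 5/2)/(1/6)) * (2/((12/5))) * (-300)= -4691250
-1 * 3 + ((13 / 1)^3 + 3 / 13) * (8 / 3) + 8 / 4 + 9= 228824 / 39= 5867.28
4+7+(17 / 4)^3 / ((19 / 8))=6585 / 152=43.32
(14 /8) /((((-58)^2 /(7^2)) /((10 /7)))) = 245 /6728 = 0.04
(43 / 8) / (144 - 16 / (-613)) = 26359 / 706304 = 0.04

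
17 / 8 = 2.12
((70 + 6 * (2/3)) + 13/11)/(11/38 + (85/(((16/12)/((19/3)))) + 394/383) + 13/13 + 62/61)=1468411276/7950959599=0.18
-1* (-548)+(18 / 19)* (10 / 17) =177184 / 323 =548.56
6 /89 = 0.07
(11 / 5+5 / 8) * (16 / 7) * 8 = 1808 / 35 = 51.66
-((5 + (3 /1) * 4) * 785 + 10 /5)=-13347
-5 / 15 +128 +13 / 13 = 386 / 3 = 128.67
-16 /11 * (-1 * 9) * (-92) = -13248 /11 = -1204.36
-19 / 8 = -2.38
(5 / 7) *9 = 6.43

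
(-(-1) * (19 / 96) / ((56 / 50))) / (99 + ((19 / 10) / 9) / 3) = 21375 / 11983552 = 0.00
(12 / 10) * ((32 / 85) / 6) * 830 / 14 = 2656 / 595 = 4.46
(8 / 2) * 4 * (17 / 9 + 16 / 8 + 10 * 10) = 14960 / 9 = 1662.22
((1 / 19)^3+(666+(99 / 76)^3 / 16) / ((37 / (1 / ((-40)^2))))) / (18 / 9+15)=947863871 / 1413713428480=0.00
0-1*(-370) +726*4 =3274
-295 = -295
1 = 1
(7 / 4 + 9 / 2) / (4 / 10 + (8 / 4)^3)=125 / 168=0.74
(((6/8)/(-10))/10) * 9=-27/400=-0.07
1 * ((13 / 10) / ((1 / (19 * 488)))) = 60268 / 5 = 12053.60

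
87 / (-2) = -87 / 2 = -43.50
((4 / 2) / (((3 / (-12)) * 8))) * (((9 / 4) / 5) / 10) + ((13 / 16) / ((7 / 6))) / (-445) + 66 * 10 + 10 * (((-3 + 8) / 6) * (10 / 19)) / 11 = 25794742073 / 39062100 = 660.35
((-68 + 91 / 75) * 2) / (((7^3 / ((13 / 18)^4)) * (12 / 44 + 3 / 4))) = -1573682539 / 15190355250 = -0.10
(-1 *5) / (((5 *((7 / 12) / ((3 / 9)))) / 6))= -3.43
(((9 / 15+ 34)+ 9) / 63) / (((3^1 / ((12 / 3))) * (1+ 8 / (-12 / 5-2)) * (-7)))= 0.16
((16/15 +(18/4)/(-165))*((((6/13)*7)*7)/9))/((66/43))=722701/424710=1.70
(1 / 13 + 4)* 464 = 24592 / 13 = 1891.69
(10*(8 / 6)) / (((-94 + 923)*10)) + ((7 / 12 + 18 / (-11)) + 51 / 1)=5465773 / 109428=49.95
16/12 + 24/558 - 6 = -430/93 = -4.62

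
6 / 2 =3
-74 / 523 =-0.14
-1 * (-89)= 89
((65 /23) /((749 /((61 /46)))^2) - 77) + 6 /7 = -2078912704427 /27302796668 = -76.14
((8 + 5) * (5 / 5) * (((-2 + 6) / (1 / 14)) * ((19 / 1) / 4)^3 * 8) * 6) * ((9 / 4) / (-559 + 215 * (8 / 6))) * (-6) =7982793 / 43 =185646.35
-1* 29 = -29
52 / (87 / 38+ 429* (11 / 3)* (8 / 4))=1976 / 119635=0.02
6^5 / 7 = 7776 / 7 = 1110.86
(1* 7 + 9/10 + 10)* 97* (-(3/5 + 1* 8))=-746609/50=-14932.18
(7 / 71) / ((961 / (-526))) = -3682 / 68231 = -0.05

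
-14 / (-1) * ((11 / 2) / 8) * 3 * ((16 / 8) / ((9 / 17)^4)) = 6431117 / 8748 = 735.15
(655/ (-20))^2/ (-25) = -17161/ 400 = -42.90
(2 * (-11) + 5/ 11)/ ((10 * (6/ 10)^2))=-395/ 66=-5.98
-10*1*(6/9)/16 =-0.42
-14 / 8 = -1.75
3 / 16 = 0.19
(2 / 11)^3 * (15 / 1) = 120 / 1331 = 0.09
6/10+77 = 388/5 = 77.60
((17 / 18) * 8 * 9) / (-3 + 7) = 17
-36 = -36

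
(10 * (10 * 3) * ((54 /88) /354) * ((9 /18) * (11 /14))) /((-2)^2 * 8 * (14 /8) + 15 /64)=5400 /1486387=0.00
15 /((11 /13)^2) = 20.95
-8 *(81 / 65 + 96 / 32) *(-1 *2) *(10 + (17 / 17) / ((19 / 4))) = 856704 / 1235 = 693.69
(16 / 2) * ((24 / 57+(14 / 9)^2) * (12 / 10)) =69952 / 2565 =27.27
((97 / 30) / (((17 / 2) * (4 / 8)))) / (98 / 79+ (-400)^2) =7663 / 1611612495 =0.00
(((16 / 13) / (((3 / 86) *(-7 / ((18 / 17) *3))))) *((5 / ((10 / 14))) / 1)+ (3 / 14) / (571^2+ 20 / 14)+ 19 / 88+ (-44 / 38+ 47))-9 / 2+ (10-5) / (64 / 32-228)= -6721916286045447 / 95296982584232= -70.54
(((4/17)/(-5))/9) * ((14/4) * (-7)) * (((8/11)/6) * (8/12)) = 784/75735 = 0.01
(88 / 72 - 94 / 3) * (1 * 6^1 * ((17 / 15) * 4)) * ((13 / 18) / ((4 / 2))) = -119782 / 405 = -295.76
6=6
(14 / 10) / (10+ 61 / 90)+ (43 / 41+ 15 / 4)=776971 / 157604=4.93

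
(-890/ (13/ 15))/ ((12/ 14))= -15575/ 13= -1198.08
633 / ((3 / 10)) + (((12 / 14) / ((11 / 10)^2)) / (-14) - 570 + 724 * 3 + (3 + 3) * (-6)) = 21794704 / 5929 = 3675.95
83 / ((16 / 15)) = 1245 / 16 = 77.81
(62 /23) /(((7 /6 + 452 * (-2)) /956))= -2.85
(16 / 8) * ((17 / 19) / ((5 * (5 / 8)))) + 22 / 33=1766 / 1425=1.24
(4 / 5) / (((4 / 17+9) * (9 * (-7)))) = -68 / 49455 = -0.00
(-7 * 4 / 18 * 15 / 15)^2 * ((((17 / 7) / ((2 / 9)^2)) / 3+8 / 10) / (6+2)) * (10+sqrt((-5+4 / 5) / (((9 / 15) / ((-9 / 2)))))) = 16849 * sqrt(14) / 2160+16849 / 324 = 81.19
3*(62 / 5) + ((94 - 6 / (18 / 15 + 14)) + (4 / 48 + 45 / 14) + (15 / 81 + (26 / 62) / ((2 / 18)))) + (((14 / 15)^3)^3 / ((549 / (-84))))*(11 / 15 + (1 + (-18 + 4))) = 242032384714854944531 / 1740351638320312500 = 139.07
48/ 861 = 16/ 287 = 0.06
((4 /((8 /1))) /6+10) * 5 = 605 /12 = 50.42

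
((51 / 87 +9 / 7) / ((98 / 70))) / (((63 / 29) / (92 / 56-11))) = -124450 / 21609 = -5.76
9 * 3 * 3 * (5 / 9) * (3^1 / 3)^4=45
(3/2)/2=0.75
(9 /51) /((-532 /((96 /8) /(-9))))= 1 /2261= 0.00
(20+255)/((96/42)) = 1925/16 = 120.31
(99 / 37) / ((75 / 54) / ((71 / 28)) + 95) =63261 / 2259035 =0.03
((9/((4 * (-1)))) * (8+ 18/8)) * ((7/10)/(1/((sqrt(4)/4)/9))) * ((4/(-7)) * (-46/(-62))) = 943/2480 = 0.38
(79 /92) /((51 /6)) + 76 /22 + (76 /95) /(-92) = 152551 /43010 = 3.55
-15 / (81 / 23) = -4.26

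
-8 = -8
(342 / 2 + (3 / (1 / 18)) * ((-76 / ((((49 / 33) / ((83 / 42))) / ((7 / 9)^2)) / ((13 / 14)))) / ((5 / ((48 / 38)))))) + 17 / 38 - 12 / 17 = -95654729 / 158270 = -604.38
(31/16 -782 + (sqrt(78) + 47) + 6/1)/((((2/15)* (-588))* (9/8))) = 58165/7056 -5* sqrt(78)/441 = 8.14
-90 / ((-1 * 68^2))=45 / 2312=0.02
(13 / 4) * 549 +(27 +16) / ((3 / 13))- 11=23515 / 12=1959.58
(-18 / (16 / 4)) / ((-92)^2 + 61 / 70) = -315 / 592541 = -0.00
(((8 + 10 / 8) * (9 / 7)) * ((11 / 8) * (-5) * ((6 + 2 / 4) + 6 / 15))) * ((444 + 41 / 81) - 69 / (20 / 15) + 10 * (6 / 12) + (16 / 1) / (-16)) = -1203347189 / 5376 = -223836.90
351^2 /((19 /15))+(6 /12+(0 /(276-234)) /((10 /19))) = 3696049 /38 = 97264.45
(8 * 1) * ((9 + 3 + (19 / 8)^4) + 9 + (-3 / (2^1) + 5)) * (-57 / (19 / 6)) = -2076057 / 256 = -8109.60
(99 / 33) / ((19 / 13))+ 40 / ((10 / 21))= 86.05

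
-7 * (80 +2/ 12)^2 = -44986.86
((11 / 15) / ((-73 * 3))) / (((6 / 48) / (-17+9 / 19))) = 27632 / 62415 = 0.44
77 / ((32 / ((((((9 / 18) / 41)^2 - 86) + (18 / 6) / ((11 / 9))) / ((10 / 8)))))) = -8651083 / 53792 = -160.82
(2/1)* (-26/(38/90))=-2340/19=-123.16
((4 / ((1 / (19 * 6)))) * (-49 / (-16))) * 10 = 13965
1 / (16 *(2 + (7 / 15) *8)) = 15 / 1376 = 0.01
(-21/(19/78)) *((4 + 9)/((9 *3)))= -2366/57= -41.51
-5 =-5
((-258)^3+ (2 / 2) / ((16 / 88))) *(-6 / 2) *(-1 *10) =-515205195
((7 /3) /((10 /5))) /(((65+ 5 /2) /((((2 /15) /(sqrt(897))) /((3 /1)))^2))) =28 /735652125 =0.00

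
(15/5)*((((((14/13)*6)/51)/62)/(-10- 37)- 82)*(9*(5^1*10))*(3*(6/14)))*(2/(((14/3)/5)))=-4812086718000/15777853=-304989.96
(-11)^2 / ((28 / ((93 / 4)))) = 11253 / 112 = 100.47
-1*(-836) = 836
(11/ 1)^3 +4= 1335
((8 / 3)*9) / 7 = 24 / 7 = 3.43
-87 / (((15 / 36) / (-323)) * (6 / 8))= 449616 / 5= 89923.20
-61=-61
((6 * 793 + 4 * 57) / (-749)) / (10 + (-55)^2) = -4986 / 2273215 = -0.00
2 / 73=0.03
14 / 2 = 7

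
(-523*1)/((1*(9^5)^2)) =-523/3486784401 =-0.00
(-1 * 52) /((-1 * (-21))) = -52 /21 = -2.48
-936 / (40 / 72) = -8424 / 5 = -1684.80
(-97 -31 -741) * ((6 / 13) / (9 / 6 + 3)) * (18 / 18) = -3476 / 39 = -89.13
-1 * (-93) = 93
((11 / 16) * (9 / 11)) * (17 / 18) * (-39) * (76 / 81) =-4199 / 216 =-19.44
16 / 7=2.29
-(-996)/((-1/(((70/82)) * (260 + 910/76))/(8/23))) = -1441112400/17917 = -80432.68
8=8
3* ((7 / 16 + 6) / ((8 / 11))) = 3399 / 128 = 26.55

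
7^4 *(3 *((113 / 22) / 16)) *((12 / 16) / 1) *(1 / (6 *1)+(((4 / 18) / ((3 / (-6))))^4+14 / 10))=2784.65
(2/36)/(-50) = -1/900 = -0.00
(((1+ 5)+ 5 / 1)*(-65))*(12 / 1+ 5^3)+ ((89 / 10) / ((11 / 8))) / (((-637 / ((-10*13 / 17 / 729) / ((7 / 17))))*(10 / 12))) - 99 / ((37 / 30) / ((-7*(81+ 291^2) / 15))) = 521937175381103 / 169615215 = 3077183.70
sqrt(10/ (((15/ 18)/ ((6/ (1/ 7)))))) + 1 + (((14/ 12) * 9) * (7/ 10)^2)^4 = 6 * sqrt(14) + 1122744263281/ 1600000000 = 724.17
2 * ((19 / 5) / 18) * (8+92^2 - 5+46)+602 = 188837 / 45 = 4196.38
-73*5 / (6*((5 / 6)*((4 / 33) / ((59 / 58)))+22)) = -710655 / 258164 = -2.75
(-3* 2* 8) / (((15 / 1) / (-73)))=1168 / 5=233.60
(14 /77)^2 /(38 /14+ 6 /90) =105 /8833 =0.01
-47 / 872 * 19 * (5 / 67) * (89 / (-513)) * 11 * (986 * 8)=1150.44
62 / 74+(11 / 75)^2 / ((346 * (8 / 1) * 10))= 0.84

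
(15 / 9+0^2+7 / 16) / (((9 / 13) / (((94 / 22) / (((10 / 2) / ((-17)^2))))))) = 17834479 / 23760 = 750.61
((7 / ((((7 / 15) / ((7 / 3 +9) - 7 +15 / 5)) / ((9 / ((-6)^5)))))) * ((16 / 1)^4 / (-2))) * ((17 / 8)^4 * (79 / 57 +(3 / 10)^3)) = 73993676009 / 615600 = 120197.65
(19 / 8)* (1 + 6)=133 / 8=16.62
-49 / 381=-0.13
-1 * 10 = -10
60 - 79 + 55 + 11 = 47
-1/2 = -0.50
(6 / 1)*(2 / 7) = 12 / 7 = 1.71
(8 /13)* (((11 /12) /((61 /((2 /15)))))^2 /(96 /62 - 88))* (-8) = 7502 /32815033875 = 0.00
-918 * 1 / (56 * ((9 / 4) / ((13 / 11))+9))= -221 / 147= -1.50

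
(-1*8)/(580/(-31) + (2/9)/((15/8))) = 8370/19451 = 0.43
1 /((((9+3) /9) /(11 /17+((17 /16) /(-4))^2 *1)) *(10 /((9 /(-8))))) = -0.06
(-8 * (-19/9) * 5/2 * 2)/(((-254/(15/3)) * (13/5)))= -9500/14859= -0.64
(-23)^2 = 529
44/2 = 22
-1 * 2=-2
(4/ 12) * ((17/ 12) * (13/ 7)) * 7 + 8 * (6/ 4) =18.14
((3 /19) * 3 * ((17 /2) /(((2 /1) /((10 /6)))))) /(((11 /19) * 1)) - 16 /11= 191 /44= 4.34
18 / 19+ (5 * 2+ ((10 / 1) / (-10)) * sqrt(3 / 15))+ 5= 303 / 19 - sqrt(5) / 5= 15.50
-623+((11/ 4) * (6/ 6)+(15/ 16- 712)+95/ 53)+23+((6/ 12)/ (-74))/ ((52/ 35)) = -66614463/ 50986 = -1306.52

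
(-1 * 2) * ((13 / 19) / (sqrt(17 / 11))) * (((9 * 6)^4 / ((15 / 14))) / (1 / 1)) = -1031704128 * sqrt(187) / 1615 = -8735815.33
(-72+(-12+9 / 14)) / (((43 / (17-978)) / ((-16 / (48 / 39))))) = -14579331 / 602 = -24218.16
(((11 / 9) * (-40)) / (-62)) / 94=110 / 13113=0.01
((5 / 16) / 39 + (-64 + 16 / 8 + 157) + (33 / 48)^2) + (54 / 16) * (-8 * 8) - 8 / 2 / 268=-80628739 / 668928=-120.53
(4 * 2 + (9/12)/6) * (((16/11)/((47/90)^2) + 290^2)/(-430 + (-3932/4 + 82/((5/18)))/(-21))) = -3487021321875/2027071178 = -1720.23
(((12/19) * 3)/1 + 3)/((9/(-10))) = -310/57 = -5.44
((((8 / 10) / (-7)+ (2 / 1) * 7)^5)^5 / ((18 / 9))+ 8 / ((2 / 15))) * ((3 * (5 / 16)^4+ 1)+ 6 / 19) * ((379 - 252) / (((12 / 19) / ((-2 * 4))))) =-5191838105532765048180640233174046902340560559595373516949293019577401153 / 130963732389059072344433593750000000000000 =-39643327284756736392686270000000.00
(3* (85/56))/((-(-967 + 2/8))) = 85/18046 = 0.00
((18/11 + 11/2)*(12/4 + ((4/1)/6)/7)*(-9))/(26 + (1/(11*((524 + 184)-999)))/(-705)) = -6280820325/821440634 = -7.65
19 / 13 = 1.46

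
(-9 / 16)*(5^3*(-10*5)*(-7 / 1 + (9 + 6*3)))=140625 / 2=70312.50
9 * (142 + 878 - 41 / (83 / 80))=732420 / 83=8824.34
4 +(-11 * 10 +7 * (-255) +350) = -1541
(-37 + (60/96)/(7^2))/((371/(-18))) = 130491/72716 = 1.79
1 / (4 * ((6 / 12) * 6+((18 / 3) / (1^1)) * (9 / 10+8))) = 5 / 1128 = 0.00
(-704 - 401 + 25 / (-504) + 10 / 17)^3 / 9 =-847402931992418140625 / 5660840037888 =-149695615.20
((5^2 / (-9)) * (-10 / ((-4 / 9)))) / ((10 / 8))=-50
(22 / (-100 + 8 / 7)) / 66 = -7 / 2076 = -0.00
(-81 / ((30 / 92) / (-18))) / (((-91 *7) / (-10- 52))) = 1386072 / 3185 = 435.19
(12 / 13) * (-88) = -1056 / 13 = -81.23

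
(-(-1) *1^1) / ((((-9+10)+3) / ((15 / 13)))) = 15 / 52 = 0.29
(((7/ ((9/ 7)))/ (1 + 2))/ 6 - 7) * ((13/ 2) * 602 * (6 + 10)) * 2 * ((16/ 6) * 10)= -5434374400/ 243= -22363680.66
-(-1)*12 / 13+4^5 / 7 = 147.21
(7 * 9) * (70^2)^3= 7411887000000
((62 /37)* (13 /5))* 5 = 806 /37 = 21.78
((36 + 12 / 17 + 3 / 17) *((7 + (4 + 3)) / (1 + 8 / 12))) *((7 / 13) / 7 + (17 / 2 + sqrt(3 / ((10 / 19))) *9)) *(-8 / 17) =-948024 *sqrt(570) / 7225-23489928 / 18785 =-4383.16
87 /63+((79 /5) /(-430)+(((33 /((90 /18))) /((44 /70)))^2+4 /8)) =112.09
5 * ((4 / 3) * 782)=15640 / 3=5213.33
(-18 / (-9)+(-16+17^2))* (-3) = -825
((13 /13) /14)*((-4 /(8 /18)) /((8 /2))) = -9 /56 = -0.16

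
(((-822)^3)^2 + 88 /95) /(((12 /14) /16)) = 1641128311015159846208 /285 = 5758344950930385425.29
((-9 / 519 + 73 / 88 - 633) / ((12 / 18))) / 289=-28873281 / 8799472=-3.28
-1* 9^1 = -9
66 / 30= 11 / 5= 2.20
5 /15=1 /3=0.33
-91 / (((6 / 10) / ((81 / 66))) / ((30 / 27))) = -2275 / 11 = -206.82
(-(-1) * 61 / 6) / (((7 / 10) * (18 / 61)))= 18605 / 378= 49.22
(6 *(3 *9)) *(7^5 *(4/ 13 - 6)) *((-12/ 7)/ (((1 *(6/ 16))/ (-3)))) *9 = -24868674432/ 13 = -1912974956.31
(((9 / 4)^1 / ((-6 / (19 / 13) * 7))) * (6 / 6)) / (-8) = 57 / 5824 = 0.01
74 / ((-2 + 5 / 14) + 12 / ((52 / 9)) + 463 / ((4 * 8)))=215488 / 43397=4.97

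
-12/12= -1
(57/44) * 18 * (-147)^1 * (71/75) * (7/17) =-12493089/9350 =-1336.16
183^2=33489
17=17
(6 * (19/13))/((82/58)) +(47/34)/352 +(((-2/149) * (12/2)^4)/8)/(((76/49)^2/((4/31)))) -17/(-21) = 1541123241305189/223369179249216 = 6.90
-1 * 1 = -1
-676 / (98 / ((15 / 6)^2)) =-4225 / 98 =-43.11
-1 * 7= -7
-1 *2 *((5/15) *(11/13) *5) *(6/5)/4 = -11/13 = -0.85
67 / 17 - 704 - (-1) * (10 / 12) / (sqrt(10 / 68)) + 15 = -682.89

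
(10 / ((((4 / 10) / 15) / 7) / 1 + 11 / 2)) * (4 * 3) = 126000 / 5779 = 21.80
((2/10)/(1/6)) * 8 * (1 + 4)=48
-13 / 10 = -1.30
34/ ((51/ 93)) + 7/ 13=813/ 13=62.54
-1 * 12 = -12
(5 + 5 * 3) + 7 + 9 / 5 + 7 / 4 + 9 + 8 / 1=951 / 20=47.55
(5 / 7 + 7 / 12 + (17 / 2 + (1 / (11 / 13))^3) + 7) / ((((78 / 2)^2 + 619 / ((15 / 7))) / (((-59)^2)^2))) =124965677538145 / 1011751664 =123514.18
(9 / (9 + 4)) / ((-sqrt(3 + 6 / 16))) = -2*sqrt(6) / 13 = -0.38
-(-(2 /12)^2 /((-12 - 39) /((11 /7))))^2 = -121 /165173904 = -0.00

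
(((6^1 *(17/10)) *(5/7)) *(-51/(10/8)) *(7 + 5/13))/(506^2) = -249696/29124095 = -0.01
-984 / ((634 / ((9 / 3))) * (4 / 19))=-7011 / 317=-22.12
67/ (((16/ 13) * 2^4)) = 3.40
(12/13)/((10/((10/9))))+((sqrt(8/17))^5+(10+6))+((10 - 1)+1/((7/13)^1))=128*sqrt(34)/4913+7360/273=27.11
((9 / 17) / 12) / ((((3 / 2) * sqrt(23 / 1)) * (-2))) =-sqrt(23) / 1564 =-0.00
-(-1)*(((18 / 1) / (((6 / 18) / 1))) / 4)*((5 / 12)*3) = 135 / 8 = 16.88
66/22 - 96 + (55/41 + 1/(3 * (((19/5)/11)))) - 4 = -221299/2337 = -94.69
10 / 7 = 1.43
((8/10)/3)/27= 4/405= 0.01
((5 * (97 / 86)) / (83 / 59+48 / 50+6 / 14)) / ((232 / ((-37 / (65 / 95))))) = -3520360375 / 7486110112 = -0.47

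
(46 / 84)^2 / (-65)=-529 / 114660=-0.00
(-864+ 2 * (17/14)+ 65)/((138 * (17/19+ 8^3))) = -52972/4706835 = -0.01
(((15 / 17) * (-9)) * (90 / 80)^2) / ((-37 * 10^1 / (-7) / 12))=-45927 / 20128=-2.28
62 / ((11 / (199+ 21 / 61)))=753920 / 671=1123.58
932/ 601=1.55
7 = 7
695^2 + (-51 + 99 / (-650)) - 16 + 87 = 313979151 / 650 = 483044.85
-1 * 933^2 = -870489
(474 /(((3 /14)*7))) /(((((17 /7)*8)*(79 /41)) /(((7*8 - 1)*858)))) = 6771765 /17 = 398339.12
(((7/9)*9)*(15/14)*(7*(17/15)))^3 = 1685159/8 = 210644.88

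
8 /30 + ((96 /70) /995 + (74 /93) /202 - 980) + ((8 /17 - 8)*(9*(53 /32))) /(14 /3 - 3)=-5822637465047 /5560890825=-1047.07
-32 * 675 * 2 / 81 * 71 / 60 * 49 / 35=-883.56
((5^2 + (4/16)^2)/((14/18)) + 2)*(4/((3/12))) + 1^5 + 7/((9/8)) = 34952/63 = 554.79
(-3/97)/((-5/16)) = 48/485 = 0.10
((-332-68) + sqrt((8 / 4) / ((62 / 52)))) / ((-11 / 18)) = 7200 / 11-36*sqrt(403) / 341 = 652.43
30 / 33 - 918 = -10088 / 11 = -917.09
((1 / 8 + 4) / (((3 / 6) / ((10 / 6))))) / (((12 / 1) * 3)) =55 / 144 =0.38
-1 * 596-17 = -613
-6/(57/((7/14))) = -1/19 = -0.05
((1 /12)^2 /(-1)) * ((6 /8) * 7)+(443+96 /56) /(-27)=-199673 /12096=-16.51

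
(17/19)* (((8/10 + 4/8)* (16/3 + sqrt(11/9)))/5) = 221* sqrt(11)/2850 + 1768/1425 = 1.50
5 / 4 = 1.25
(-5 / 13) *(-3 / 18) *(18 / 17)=15 / 221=0.07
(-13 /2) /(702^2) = -1 /75816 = -0.00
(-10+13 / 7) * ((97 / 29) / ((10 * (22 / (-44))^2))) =-11058 / 1015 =-10.89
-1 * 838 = -838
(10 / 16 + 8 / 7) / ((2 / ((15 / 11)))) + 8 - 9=0.21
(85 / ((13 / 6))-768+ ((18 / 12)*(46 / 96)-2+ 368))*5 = -753065 / 416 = -1810.25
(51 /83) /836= 51 /69388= 0.00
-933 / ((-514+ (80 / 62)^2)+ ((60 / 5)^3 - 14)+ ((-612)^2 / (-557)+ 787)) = -499413441 / 704549815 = -0.71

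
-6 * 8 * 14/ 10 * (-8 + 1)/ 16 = 147/ 5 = 29.40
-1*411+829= 418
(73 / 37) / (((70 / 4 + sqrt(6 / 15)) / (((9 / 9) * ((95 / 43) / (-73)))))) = -33250 / 9732147 + 380 * sqrt(10) / 9732147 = -0.00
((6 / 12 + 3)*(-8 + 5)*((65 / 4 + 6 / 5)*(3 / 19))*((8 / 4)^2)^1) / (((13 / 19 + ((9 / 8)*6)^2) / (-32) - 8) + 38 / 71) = 12.99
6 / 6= 1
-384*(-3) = 1152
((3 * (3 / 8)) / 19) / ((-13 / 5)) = -45 / 1976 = -0.02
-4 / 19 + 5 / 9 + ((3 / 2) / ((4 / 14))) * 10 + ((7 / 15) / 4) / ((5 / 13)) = 908837 / 17100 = 53.15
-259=-259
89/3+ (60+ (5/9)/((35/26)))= 5675/63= 90.08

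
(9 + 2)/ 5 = 11/ 5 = 2.20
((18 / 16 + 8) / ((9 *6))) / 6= 0.03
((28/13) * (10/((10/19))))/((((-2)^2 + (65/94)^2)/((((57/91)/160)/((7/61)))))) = 145933167/468101270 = 0.31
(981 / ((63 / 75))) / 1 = 8175 / 7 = 1167.86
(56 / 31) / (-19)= -56 / 589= -0.10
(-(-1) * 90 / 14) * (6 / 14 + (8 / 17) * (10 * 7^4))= 60507495 / 833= 72638.05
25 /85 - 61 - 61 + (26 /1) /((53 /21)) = -100375 /901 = -111.40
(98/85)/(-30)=-49/1275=-0.04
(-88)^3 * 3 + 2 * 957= -2042502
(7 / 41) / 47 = 7 / 1927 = 0.00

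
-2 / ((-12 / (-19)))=-19 / 6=-3.17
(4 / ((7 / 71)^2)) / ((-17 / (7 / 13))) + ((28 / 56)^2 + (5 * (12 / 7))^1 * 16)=124.36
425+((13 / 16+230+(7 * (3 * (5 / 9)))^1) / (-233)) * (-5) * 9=1758985 / 3728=471.83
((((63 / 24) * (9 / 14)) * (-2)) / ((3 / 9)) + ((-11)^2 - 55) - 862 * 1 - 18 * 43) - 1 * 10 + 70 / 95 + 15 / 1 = -239307 / 152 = -1574.39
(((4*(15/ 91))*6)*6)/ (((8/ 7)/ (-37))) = -9990/ 13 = -768.46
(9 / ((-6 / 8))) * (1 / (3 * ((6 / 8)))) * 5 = -80 / 3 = -26.67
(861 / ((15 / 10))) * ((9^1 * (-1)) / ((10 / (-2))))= 5166 / 5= 1033.20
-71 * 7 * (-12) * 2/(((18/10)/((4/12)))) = 19880/9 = 2208.89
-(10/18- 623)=5602/9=622.44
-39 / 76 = -0.51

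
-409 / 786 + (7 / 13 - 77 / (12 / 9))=-1179809 / 20436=-57.73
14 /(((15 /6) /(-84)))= -2352 /5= -470.40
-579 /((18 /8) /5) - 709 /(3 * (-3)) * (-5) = -1680.56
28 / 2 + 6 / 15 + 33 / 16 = 1317 / 80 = 16.46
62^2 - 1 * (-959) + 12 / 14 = 4803.86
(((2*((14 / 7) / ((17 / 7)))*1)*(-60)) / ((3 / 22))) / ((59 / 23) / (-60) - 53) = 2428800 / 177769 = 13.66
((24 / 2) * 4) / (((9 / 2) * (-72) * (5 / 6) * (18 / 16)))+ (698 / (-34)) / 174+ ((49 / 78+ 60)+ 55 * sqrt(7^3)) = 156652874 / 2595645+ 385 * sqrt(7) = 1078.97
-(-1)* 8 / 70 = 4 / 35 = 0.11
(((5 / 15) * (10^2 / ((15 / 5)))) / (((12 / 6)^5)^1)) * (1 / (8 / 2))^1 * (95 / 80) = 475 / 4608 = 0.10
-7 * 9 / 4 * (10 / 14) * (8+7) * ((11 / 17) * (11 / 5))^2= -341.96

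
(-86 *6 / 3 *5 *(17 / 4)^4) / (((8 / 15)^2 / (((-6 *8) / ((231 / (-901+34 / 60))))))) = -1039441813275 / 5632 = -184559981.05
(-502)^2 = 252004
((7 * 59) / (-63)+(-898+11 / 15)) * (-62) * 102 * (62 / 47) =5315667712 / 705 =7539954.20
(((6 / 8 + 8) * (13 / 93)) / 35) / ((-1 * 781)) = -13 / 290532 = -0.00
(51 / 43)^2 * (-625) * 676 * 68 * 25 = -1868168250000 / 1849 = -1010366819.90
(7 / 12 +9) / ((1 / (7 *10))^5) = 48320125000 / 3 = 16106708333.33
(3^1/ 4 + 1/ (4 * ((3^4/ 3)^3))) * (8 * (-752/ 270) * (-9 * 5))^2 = 133572044800/ 177147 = 754018.10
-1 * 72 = -72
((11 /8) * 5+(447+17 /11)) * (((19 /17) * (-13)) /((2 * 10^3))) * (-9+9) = 0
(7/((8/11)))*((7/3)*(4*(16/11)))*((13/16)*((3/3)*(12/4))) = 637/2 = 318.50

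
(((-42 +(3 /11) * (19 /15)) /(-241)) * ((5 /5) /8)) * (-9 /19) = -20619 /2014760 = -0.01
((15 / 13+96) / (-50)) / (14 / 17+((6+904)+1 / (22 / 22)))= -7157 / 3358550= -0.00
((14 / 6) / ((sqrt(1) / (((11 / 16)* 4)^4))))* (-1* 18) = -2402.04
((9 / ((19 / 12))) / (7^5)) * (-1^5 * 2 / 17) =-216 / 5428661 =-0.00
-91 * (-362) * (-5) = -164710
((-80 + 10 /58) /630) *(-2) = 463 /1827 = 0.25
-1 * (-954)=954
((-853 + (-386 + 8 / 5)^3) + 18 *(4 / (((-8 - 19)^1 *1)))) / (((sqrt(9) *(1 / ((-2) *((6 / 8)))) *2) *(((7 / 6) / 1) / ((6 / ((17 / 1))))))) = 4295880.85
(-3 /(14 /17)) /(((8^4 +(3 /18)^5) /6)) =-1189728 /222953479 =-0.01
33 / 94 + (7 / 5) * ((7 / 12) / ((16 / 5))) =5471 / 9024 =0.61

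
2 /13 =0.15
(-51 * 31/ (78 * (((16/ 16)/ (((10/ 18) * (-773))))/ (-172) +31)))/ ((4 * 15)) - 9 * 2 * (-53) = 1533479042915/ 1607438742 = 953.99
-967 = -967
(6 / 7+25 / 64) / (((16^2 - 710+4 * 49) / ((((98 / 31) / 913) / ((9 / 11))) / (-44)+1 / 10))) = -1654133 / 3423530880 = -0.00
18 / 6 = 3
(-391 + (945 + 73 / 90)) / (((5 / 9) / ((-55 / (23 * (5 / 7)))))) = -167167 / 50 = -3343.34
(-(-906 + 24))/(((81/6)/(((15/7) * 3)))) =420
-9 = -9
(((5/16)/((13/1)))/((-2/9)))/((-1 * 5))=9/416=0.02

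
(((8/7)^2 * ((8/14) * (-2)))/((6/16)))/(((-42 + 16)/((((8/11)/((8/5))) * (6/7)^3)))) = 737280/16823807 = 0.04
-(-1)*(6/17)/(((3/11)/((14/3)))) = 308/51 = 6.04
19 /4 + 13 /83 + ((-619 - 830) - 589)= -674987 /332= -2033.09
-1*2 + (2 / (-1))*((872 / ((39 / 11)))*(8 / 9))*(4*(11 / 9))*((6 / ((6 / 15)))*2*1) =-67529786 / 1053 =-64130.85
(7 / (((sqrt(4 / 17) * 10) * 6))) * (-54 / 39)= -21 * sqrt(17) / 260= -0.33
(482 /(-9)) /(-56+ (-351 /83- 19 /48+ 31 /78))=8321248 /9357879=0.89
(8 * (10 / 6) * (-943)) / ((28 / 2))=-898.10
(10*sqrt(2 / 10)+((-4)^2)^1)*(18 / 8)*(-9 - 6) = -540 - 135*sqrt(5) / 2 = -690.93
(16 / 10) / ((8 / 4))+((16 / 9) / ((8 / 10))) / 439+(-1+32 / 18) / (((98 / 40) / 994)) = 6249704 / 19755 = 316.36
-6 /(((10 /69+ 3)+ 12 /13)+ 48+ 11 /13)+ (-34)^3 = -932765219 /23732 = -39304.11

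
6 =6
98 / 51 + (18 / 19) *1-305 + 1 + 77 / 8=-2259755 / 7752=-291.51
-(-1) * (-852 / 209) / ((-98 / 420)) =25560 / 1463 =17.47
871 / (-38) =-871 / 38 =-22.92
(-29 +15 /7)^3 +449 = -6490665 /343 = -18923.22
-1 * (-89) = 89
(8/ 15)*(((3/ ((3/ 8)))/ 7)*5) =64/ 21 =3.05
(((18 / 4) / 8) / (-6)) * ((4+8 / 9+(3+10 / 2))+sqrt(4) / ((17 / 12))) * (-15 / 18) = 2735 / 2448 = 1.12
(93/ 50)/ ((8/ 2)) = 93/ 200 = 0.46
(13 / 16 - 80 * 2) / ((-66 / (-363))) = -28017 / 32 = -875.53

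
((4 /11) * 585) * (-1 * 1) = -2340 /11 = -212.73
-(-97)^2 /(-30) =9409 /30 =313.63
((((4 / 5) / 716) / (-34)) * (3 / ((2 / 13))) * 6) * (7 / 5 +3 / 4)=-5031 / 608600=-0.01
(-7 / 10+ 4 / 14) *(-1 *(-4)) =-58 / 35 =-1.66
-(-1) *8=8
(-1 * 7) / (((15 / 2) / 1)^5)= -224 / 759375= -0.00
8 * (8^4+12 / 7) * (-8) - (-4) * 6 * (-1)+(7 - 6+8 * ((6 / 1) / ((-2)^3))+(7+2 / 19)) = -34882656 / 133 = -262275.61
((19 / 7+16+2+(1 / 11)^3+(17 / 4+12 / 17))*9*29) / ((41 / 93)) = 394775222445 / 25975796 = 15197.81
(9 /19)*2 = 18 /19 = 0.95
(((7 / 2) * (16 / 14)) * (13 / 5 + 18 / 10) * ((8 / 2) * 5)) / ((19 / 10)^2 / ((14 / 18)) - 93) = -3.98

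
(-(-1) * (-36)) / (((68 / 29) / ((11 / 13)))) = -12.99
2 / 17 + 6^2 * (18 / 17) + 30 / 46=15205 / 391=38.89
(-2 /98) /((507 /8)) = -0.00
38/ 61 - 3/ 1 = -145/ 61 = -2.38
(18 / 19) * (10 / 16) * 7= 315 / 76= 4.14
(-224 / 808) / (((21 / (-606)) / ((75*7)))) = 4200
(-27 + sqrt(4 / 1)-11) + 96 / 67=-2316 / 67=-34.57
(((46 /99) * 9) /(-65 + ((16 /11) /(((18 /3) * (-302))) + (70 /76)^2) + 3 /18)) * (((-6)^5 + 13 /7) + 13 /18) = 4911958518412 /9668541519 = 508.04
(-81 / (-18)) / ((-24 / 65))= -195 / 16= -12.19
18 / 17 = 1.06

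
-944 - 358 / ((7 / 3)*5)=-34114 / 35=-974.69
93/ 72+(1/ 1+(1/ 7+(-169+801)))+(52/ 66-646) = -10.78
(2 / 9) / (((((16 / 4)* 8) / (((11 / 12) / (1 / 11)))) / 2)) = 121 / 864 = 0.14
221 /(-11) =-221 /11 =-20.09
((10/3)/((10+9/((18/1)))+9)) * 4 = 0.68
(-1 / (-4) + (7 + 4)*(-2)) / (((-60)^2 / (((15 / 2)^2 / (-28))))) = 87 / 7168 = 0.01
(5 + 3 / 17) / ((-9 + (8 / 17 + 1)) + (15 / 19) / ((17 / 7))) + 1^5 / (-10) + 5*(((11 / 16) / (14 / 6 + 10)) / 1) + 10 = 65161063 / 6887920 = 9.46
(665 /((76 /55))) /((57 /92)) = 44275 /57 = 776.75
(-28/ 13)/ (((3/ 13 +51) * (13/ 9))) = -14/ 481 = -0.03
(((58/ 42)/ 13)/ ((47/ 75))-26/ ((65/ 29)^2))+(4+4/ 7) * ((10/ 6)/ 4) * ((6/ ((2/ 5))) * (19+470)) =13966.42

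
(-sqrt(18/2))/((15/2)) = -2/5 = -0.40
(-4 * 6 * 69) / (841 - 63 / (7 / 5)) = -414 / 199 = -2.08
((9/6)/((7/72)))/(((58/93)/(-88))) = -441936/203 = -2177.02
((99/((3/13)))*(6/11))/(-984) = -39/164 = -0.24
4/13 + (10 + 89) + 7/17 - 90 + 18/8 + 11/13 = 11329/884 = 12.82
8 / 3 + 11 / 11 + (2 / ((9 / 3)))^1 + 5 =28 / 3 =9.33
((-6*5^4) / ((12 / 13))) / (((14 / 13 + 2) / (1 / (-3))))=21125 / 48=440.10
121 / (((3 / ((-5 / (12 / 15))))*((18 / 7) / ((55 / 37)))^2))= -448380625 / 5322672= -84.24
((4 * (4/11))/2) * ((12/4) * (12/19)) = 1.38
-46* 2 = -92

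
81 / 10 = 8.10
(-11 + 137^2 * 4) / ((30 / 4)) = 10008.67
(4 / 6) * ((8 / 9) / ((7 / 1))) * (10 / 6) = 80 / 567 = 0.14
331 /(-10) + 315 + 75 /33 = 31259 /110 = 284.17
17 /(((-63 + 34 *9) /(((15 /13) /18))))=85 /18954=0.00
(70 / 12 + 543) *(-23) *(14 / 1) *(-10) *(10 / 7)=2524633.33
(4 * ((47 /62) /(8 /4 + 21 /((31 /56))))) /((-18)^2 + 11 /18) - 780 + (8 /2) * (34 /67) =-188522912626 /242326739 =-777.97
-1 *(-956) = 956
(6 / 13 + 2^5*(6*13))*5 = 162270 / 13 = 12482.31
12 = 12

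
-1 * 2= -2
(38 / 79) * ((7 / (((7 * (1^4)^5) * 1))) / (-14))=-19 / 553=-0.03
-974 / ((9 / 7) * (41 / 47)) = -320446 / 369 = -868.42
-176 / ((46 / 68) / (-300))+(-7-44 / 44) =78044.17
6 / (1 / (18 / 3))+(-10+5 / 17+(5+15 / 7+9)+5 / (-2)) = 9505 / 238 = 39.94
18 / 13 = 1.38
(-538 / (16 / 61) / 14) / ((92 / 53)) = -869677 / 10304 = -84.40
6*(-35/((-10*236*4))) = 21/944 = 0.02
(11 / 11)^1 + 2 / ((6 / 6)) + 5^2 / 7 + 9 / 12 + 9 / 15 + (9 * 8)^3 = 52255829 / 140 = 373255.92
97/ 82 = 1.18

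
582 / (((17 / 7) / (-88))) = -358512 / 17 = -21088.94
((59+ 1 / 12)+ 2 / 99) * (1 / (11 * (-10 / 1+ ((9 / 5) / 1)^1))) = -117025 / 178596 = -0.66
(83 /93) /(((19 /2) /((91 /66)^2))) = 687323 /3848526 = 0.18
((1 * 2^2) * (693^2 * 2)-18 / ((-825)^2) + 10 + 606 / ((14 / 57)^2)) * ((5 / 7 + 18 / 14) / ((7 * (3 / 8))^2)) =1827103112107456 / 1634180625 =1118054.57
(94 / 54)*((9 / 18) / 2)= 47 / 108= 0.44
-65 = -65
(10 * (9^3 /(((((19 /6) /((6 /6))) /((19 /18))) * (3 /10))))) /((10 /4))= 3240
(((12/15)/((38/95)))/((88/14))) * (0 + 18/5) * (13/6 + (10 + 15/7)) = 1803/110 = 16.39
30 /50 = 3 /5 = 0.60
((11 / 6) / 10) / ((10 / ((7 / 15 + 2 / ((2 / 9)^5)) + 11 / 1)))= 9773357 / 144000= 67.87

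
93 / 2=46.50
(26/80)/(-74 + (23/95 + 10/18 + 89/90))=-2223/493940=-0.00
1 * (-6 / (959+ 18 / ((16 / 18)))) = -24 / 3917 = -0.01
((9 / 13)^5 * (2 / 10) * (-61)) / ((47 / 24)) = -86447736 / 87253855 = -0.99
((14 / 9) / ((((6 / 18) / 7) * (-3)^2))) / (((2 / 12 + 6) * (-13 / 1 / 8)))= -1568 / 4329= -0.36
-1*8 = -8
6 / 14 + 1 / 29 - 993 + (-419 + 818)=-120488 / 203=-593.54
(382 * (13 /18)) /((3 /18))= 4966 /3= 1655.33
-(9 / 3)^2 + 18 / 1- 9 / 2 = 9 / 2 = 4.50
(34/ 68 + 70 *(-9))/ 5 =-1259/ 10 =-125.90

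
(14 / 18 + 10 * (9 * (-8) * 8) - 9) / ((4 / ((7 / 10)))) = -181699 / 180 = -1009.44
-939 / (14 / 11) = -10329 / 14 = -737.79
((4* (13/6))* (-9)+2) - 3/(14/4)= -538/7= -76.86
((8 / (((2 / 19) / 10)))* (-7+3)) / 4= -760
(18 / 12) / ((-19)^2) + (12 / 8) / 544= 2715 / 392768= 0.01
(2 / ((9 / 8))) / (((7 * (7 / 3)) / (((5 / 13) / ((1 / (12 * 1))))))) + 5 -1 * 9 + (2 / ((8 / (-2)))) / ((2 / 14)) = -8915 / 1274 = -7.00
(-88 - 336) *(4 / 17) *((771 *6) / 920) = -980712 / 1955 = -501.64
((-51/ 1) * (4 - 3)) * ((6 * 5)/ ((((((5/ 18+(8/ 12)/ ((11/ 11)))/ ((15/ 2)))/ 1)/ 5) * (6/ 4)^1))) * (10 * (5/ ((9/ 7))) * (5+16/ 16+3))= -14175000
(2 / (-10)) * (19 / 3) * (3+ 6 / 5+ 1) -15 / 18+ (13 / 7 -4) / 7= -18929 / 2450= -7.73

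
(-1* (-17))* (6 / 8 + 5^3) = 8551 / 4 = 2137.75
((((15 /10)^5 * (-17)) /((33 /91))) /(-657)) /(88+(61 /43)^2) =25743627 /4276662368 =0.01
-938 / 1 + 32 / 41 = -38426 / 41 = -937.22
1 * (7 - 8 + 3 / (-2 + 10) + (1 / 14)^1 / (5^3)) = -0.62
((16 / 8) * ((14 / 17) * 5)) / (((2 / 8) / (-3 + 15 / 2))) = 2520 / 17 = 148.24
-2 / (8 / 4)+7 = 6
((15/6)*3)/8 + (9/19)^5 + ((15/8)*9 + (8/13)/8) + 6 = 12316018123/515028592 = 23.91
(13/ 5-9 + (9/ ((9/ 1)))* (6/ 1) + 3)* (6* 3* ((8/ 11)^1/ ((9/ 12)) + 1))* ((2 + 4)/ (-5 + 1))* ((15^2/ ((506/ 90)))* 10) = -154001250/ 2783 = -55336.42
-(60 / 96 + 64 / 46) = -371 / 184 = -2.02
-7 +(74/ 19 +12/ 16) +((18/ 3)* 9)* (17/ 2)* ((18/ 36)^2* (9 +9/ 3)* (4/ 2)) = 209125/ 76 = 2751.64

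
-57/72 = -19/24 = -0.79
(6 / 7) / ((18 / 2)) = 2 / 21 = 0.10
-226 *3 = -678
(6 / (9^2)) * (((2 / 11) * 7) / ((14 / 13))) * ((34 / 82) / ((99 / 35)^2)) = 541450 / 119346777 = 0.00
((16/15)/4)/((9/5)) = 4/27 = 0.15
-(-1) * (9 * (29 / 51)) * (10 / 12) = 145 / 34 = 4.26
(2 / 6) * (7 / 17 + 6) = 109 / 51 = 2.14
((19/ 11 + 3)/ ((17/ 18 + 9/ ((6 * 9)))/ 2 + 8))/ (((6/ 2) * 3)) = 0.06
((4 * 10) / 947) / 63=40 / 59661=0.00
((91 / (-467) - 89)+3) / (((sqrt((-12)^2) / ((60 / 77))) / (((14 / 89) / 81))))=-402530 / 37032633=-0.01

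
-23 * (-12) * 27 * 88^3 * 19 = 96488257536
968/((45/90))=1936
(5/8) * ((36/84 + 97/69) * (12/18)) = 2215/2898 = 0.76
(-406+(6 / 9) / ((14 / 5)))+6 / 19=-405.45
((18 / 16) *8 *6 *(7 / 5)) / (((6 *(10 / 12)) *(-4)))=-189 / 50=-3.78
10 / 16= 5 / 8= 0.62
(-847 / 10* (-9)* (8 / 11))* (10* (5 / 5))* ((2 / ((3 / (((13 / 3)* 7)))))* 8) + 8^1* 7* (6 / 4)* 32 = 899584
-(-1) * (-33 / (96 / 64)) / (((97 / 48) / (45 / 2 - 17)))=-5808 / 97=-59.88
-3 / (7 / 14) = -6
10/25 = 2/5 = 0.40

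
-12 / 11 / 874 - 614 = -2951504 / 4807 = -614.00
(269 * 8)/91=2152/91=23.65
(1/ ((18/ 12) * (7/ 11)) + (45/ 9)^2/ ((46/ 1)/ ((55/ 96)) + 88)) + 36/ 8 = 1107199/ 194376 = 5.70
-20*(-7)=140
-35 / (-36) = 35 / 36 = 0.97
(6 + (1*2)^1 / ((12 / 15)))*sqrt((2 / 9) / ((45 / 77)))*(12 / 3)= 34*sqrt(770) / 45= 20.97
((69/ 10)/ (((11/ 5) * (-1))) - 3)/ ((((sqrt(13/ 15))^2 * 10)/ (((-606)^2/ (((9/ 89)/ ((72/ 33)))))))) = -8824681080/ 1573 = -5610096.05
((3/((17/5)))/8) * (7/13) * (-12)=-315/442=-0.71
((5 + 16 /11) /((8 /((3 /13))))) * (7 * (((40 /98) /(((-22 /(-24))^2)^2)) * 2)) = 22083840 /14655641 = 1.51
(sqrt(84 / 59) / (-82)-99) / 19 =-99 / 19-sqrt(1239) / 45961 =-5.21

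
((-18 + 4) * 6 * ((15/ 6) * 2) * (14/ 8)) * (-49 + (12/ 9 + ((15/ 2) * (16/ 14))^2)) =-18965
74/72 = 37/36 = 1.03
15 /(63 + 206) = 0.06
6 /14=3 /7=0.43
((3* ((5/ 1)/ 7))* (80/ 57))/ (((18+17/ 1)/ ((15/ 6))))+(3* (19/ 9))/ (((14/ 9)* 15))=4527/ 9310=0.49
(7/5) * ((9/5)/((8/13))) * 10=819/20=40.95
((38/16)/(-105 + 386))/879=19/1975992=0.00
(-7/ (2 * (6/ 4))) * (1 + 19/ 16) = -245/ 48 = -5.10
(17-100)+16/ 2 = -75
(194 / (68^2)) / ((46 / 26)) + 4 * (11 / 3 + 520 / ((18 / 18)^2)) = 334161767 / 159528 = 2094.69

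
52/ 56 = 13/ 14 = 0.93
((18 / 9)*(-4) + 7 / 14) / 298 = -0.03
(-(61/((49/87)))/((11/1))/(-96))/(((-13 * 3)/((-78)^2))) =-68991/4312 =-16.00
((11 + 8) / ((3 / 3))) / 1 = 19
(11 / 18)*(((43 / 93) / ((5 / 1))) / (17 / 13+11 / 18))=6149 / 208785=0.03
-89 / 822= -0.11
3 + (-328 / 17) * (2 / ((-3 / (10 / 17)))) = 9161 / 867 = 10.57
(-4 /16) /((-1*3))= 1 /12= 0.08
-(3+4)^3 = -343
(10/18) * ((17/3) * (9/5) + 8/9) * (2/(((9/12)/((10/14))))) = 19960/1701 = 11.73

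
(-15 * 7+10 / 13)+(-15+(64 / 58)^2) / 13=-1151146 / 10933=-105.29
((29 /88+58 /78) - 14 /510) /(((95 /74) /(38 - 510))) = -1331835202 /3464175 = -384.46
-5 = -5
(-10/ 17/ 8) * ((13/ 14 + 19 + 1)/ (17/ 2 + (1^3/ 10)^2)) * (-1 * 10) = 1.81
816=816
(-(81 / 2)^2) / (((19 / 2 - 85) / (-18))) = -59049 / 151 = -391.05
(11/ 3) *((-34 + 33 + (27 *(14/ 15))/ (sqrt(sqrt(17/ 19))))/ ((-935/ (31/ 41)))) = -1302 *17^(3/ 4) *19^(1/ 4)/ 296225 + 31/ 10455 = -0.07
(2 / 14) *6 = 6 / 7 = 0.86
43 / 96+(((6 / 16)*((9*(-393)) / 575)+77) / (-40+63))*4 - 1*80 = -84507053 / 1269600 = -66.56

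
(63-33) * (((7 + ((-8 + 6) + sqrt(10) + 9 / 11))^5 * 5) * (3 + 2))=101183835000 * sqrt(10) / 14641 + 3535647168000 / 161051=43808063.03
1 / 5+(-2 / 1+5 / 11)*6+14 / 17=-7713 / 935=-8.25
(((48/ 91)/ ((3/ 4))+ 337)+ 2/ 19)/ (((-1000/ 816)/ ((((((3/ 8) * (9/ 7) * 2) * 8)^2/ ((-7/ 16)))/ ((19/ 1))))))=2779542490752/ 1408486625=1973.42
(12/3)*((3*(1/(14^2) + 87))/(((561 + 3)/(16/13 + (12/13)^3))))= 18894724/5059691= 3.73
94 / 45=2.09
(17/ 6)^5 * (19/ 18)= 26977283/ 139968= 192.74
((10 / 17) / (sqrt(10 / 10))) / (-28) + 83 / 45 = 19529 / 10710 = 1.82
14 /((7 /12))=24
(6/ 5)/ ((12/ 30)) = 3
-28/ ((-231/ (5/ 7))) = 20/ 231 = 0.09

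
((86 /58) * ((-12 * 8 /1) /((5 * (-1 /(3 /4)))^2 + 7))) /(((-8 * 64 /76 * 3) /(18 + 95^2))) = 66493179 /53708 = 1238.05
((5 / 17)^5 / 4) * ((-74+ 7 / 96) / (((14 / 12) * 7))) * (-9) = 199603125 / 4452671552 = 0.04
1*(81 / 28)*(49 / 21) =27 / 4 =6.75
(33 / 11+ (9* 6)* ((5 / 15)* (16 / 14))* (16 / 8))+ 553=4180 / 7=597.14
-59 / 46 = -1.28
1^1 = 1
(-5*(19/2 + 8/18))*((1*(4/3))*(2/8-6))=20585/54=381.20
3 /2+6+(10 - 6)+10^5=200023 /2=100011.50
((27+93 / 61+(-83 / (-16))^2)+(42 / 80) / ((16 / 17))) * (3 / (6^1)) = 4371899 / 156160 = 28.00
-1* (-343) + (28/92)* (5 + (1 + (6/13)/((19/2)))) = 1959041/5681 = 344.84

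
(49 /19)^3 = 117649 /6859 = 17.15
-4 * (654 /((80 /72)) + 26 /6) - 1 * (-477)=-1894.73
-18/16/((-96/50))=75/128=0.59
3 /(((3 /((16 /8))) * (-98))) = -1 /49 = -0.02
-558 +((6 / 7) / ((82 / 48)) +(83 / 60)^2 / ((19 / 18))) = -555.69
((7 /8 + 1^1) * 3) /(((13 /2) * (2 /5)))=225 /104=2.16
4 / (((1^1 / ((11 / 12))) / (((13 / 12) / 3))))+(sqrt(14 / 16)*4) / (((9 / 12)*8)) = sqrt(14) / 6+143 / 108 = 1.95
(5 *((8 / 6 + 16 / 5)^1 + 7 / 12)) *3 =307 / 4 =76.75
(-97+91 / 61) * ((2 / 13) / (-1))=11652 / 793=14.69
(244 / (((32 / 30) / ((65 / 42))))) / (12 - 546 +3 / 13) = -257725 / 388584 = -0.66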